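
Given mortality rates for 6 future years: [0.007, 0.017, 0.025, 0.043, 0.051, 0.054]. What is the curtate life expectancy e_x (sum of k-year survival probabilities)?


e_x = sum_{k=1}^{n} k_p_x
k_p_x values:
  1_p_x = 0.993
  2_p_x = 0.976119
  3_p_x = 0.951716
  4_p_x = 0.910792
  5_p_x = 0.864342
  6_p_x = 0.817667
e_x = 5.5136


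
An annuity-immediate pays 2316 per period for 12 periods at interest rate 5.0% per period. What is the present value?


PV = PMT * (1 - (1+i)^(-n)) / i
= 2316 * (1 - (1+0.05)^(-12)) / 0.05
= 2316 * (1 - 0.556837) / 0.05
= 2316 * 8.863252
= 20527.2908


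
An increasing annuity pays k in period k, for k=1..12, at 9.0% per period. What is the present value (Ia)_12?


(Ia)_n = sum_{k=1}^{n} k * v^k, v = 1/(1+i)
v = 0.917431
Sum computed term by term:
(Ia)_12 = 39.3197


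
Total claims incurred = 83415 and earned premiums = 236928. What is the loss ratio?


Loss ratio = claims / premiums
= 83415 / 236928
= 0.3521


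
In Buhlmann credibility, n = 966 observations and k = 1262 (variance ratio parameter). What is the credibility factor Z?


Z = n / (n + k)
= 966 / (966 + 1262)
= 966 / 2228
= 0.4336


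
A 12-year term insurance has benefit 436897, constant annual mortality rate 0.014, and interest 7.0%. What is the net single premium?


NSP = benefit * sum_{k=0}^{n-1} k_p_x * q * v^(k+1)
With constant q=0.014, v=0.934579
Sum = 0.104183
NSP = 436897 * 0.104183
= 45517.2471


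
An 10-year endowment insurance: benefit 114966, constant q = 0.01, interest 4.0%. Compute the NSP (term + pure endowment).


Term component = 8945.0877
Pure endowment = 10_p_x * v^10 * benefit = 0.904382 * 0.675564 * 114966 = 70240.5614
NSP = 79185.6491


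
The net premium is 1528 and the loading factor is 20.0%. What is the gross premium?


Gross = net * (1 + loading)
= 1528 * (1 + 0.2)
= 1528 * 1.2
= 1833.6


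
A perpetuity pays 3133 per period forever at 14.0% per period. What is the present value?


PV = PMT / i
= 3133 / 0.14
= 22378.5714


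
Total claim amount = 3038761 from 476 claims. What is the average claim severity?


severity = total / number
= 3038761 / 476
= 6383.9517


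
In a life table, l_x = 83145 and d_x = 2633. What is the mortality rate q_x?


q_x = d_x / l_x
= 2633 / 83145
= 0.0317


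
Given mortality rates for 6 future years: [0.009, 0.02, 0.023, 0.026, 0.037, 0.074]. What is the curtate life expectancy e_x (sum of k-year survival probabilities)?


e_x = sum_{k=1}^{n} k_p_x
k_p_x values:
  1_p_x = 0.991
  2_p_x = 0.97118
  3_p_x = 0.948843
  4_p_x = 0.924173
  5_p_x = 0.889979
  6_p_x = 0.82412
e_x = 5.5493


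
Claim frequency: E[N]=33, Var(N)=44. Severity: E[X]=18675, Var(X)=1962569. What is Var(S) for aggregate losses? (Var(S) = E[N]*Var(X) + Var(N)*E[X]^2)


Var(S) = E[N]*Var(X) + Var(N)*E[X]^2
= 33*1962569 + 44*18675^2
= 64764777 + 15345247500
= 1.5410e+10


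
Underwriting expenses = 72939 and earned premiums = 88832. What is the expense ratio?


Expense ratio = expenses / premiums
= 72939 / 88832
= 0.8211


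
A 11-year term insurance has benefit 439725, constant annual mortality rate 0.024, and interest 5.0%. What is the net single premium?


NSP = benefit * sum_{k=0}^{n-1} k_p_x * q * v^(k+1)
With constant q=0.024, v=0.952381
Sum = 0.179165
NSP = 439725 * 0.179165
= 78783.2872


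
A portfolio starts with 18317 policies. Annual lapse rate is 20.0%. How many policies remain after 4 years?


remaining = initial * (1 - lapse)^years
= 18317 * (1 - 0.2)^4
= 18317 * 0.4096
= 7502.6432


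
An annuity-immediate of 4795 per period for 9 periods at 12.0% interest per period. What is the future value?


FV = PMT * ((1+i)^n - 1) / i
= 4795 * ((1.12)^9 - 1) / 0.12
= 4795 * (2.773079 - 1) / 0.12
= 70849.272


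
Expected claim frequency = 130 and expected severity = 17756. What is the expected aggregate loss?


E[S] = E[N] * E[X]
= 130 * 17756
= 2.3083e+06


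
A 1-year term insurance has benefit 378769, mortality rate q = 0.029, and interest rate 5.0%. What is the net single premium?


NSP = benefit * q * v
v = 1/(1+i) = 0.952381
NSP = 378769 * 0.029 * 0.952381
= 10461.239


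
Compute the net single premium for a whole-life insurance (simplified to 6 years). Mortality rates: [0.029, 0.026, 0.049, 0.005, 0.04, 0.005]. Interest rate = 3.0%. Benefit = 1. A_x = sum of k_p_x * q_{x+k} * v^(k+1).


v = 0.970874
Year 0: k_p_x=1.0, q=0.029, term=0.028155
Year 1: k_p_x=0.971, q=0.026, term=0.023797
Year 2: k_p_x=0.945754, q=0.049, term=0.042409
Year 3: k_p_x=0.899412, q=0.005, term=0.003996
Year 4: k_p_x=0.894915, q=0.04, term=0.030878
Year 5: k_p_x=0.859118, q=0.005, term=0.003597
A_x = 0.1328


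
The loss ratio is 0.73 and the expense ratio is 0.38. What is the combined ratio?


Combined ratio = loss ratio + expense ratio
= 0.73 + 0.38
= 1.11


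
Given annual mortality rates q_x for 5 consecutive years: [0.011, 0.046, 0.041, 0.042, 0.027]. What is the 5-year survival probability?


p_k = 1 - q_k for each year
Survival = product of (1 - q_k)
= 0.989 * 0.954 * 0.959 * 0.958 * 0.973
= 0.8434


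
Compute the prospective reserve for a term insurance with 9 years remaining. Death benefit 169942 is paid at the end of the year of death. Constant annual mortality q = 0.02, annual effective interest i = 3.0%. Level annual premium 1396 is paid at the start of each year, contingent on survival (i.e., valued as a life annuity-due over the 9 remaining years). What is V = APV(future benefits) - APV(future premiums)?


v = 1/(1+i) = 0.970874
APV(future benefits) per unit = sum_{k=0}^{8} k_p_x * q * v^(k+1) = 0.144401
APV(future benefits) = 169942 * 0.144401 = 24539.7447
Life annuity-due factor ä_{x:9} = sum_{k=0}^{8} k_p_x * v^k = 7.436636
APV(future premiums) = 1396 * 7.436636 = 10381.5443
V = 24539.7447 - 10381.5443
= 14158.2004


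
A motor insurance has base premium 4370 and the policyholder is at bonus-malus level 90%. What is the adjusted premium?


adjusted = base * BM_level / 100
= 4370 * 90 / 100
= 4370 * 0.9
= 3933.0


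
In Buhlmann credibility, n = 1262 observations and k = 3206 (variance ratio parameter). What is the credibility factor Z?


Z = n / (n + k)
= 1262 / (1262 + 3206)
= 1262 / 4468
= 0.2825


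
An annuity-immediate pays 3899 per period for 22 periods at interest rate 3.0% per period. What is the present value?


PV = PMT * (1 - (1+i)^(-n)) / i
= 3899 * (1 - (1+0.03)^(-22)) / 0.03
= 3899 * (1 - 0.521893) / 0.03
= 3899 * 15.936917
= 62138.038


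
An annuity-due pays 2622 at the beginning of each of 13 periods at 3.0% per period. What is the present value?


PV_due = PMT * (1-(1+i)^(-n))/i * (1+i)
PV_immediate = 27884.8529
PV_due = 27884.8529 * 1.03
= 28721.3985


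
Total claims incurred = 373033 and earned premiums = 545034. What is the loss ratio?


Loss ratio = claims / premiums
= 373033 / 545034
= 0.6844


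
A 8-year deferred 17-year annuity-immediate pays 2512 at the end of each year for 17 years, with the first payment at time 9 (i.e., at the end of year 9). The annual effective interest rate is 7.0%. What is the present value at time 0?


PV at time 8 of the 17-year annuity-immediate:
a_n = 2512 * (1-(1+0.07)^(-17))/0.07 = 24525.2162
Discount back 8 years to time 0:
PV = 24525.2162 * (1+0.07)^(-8)
= 24525.2162 * 0.582009
= 14273.8991


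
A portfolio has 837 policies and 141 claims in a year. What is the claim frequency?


frequency = claims / policies
= 141 / 837
= 0.1685


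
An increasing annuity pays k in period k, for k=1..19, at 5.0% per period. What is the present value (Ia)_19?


(Ia)_n = sum_{k=1}^{n} k * v^k, v = 1/(1+i)
v = 0.952381
Sum computed term by term:
(Ia)_19 = 103.4128


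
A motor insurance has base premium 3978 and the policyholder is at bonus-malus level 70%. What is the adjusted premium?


adjusted = base * BM_level / 100
= 3978 * 70 / 100
= 3978 * 0.7
= 2784.6


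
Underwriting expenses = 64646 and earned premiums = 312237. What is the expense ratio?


Expense ratio = expenses / premiums
= 64646 / 312237
= 0.207


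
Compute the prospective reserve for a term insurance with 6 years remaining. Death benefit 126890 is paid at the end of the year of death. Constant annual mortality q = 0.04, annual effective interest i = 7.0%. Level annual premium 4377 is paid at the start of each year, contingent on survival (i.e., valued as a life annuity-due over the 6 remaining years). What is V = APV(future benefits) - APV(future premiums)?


v = 1/(1+i) = 0.934579
APV(future benefits) per unit = sum_{k=0}^{5} k_p_x * q * v^(k+1) = 0.173969
APV(future benefits) = 126890 * 0.173969 = 22074.958
Life annuity-due factor ä_{x:6} = sum_{k=0}^{5} k_p_x * v^k = 4.653677
APV(future premiums) = 4377 * 4.653677 = 20369.146
V = 22074.958 - 20369.146
= 1705.812


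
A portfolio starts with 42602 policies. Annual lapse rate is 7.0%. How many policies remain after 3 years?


remaining = initial * (1 - lapse)^years
= 42602 * (1 - 0.07)^3
= 42602 * 0.804357
= 34267.2169


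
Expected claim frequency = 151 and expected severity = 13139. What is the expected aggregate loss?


E[S] = E[N] * E[X]
= 151 * 13139
= 1.9840e+06


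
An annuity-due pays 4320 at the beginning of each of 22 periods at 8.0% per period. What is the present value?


PV_due = PMT * (1-(1+i)^(-n))/i * (1+i)
PV_immediate = 44067.2126
PV_due = 44067.2126 * 1.08
= 47592.5896


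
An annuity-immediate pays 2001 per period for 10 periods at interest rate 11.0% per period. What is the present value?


PV = PMT * (1 - (1+i)^(-n)) / i
= 2001 * (1 - (1+0.11)^(-10)) / 0.11
= 2001 * (1 - 0.352184) / 0.11
= 2001 * 5.889232
= 11784.3533


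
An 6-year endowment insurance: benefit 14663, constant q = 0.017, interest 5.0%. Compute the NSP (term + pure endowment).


Term component = 1215.6096
Pure endowment = 6_p_x * v^6 * benefit = 0.902238 * 0.746215 * 14663 = 9872.0682
NSP = 11087.6778


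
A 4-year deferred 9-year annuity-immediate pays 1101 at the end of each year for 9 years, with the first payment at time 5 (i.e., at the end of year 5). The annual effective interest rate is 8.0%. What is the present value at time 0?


PV at time 4 of the 9-year annuity-immediate:
a_n = 1101 * (1-(1+0.08)^(-9))/0.08 = 6877.8236
Discount back 4 years to time 0:
PV = 6877.8236 * (1+0.08)^(-4)
= 6877.8236 * 0.73503
= 5055.4057


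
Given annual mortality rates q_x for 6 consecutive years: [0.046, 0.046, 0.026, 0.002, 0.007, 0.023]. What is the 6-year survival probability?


p_k = 1 - q_k for each year
Survival = product of (1 - q_k)
= 0.954 * 0.954 * 0.974 * 0.998 * 0.993 * 0.977
= 0.8583


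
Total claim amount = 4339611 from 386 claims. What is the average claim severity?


severity = total / number
= 4339611 / 386
= 11242.5155


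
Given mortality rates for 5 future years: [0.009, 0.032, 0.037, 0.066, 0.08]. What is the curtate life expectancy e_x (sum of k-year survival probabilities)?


e_x = sum_{k=1}^{n} k_p_x
k_p_x values:
  1_p_x = 0.991
  2_p_x = 0.959288
  3_p_x = 0.923794
  4_p_x = 0.862824
  5_p_x = 0.793798
e_x = 4.5307


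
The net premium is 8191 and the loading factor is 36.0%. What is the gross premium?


Gross = net * (1 + loading)
= 8191 * (1 + 0.36)
= 8191 * 1.36
= 11139.76


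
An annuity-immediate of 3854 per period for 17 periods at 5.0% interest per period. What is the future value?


FV = PMT * ((1+i)^n - 1) / i
= 3854 * ((1.05)^17 - 1) / 0.05
= 3854 * (2.292018 - 1) / 0.05
= 99588.7719


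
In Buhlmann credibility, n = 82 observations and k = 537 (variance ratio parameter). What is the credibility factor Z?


Z = n / (n + k)
= 82 / (82 + 537)
= 82 / 619
= 0.1325


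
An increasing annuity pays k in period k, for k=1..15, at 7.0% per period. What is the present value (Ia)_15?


(Ia)_n = sum_{k=1}^{n} k * v^k, v = 1/(1+i)
v = 0.934579
Sum computed term by term:
(Ia)_15 = 61.554


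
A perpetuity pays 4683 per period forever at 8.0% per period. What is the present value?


PV = PMT / i
= 4683 / 0.08
= 58537.5


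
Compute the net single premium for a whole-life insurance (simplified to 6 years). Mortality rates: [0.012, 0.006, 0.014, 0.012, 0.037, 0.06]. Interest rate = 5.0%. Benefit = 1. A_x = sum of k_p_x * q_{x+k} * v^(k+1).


v = 0.952381
Year 0: k_p_x=1.0, q=0.012, term=0.011429
Year 1: k_p_x=0.988, q=0.006, term=0.005377
Year 2: k_p_x=0.982072, q=0.014, term=0.011877
Year 3: k_p_x=0.968323, q=0.012, term=0.00956
Year 4: k_p_x=0.956703, q=0.037, term=0.027735
Year 5: k_p_x=0.921305, q=0.06, term=0.04125
A_x = 0.1072


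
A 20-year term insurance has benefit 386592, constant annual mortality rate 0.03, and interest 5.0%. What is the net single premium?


NSP = benefit * sum_{k=0}^{n-1} k_p_x * q * v^(k+1)
With constant q=0.03, v=0.952381
Sum = 0.298144
NSP = 386592 * 0.298144
= 115259.9351


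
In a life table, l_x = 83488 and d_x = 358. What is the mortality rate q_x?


q_x = d_x / l_x
= 358 / 83488
= 0.0043


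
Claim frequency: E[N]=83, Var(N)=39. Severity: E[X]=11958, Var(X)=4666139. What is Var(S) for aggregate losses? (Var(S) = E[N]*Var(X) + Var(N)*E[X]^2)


Var(S) = E[N]*Var(X) + Var(N)*E[X]^2
= 83*4666139 + 39*11958^2
= 387289537 + 5576756796
= 5.9640e+09


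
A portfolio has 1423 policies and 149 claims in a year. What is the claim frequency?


frequency = claims / policies
= 149 / 1423
= 0.1047


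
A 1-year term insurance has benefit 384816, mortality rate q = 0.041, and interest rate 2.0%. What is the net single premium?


NSP = benefit * q * v
v = 1/(1+i) = 0.980392
NSP = 384816 * 0.041 * 0.980392
= 15468.0941


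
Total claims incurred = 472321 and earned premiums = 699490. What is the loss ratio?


Loss ratio = claims / premiums
= 472321 / 699490
= 0.6752


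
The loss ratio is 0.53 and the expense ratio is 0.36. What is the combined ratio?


Combined ratio = loss ratio + expense ratio
= 0.53 + 0.36
= 0.89


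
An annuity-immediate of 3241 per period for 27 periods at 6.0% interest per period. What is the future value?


FV = PMT * ((1+i)^n - 1) / i
= 3241 * ((1.06)^27 - 1) / 0.06
= 3241 * (4.822346 - 1) / 0.06
= 206470.3866


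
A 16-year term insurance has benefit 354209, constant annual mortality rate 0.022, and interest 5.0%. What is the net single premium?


NSP = benefit * sum_{k=0}^{n-1} k_p_x * q * v^(k+1)
With constant q=0.022, v=0.952381
Sum = 0.207498
NSP = 354209 * 0.207498
= 73497.4981


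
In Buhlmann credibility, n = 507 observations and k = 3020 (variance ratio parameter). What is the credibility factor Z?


Z = n / (n + k)
= 507 / (507 + 3020)
= 507 / 3527
= 0.1437


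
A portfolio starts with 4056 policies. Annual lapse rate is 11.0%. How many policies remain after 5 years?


remaining = initial * (1 - lapse)^years
= 4056 * (1 - 0.11)^5
= 4056 * 0.558406
= 2264.8945


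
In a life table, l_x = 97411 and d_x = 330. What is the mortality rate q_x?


q_x = d_x / l_x
= 330 / 97411
= 0.0034


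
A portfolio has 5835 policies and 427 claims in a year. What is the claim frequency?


frequency = claims / policies
= 427 / 5835
= 0.0732


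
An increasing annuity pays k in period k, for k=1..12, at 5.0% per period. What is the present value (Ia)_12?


(Ia)_n = sum_{k=1}^{n} k * v^k, v = 1/(1+i)
v = 0.952381
Sum computed term by term:
(Ia)_12 = 52.4873


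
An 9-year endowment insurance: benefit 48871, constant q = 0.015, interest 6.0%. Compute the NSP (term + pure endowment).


Term component = 4724.6287
Pure endowment = 9_p_x * v^9 * benefit = 0.872823 * 0.591898 * 48871 = 25247.8565
NSP = 29972.4852


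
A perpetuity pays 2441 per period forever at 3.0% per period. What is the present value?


PV = PMT / i
= 2441 / 0.03
= 81366.6667


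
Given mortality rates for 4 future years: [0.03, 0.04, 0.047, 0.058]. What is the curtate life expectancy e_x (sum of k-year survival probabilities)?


e_x = sum_{k=1}^{n} k_p_x
k_p_x values:
  1_p_x = 0.97
  2_p_x = 0.9312
  3_p_x = 0.887434
  4_p_x = 0.835962
e_x = 3.6246


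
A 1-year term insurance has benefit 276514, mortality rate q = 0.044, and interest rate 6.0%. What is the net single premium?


NSP = benefit * q * v
v = 1/(1+i) = 0.943396
NSP = 276514 * 0.044 * 0.943396
= 11477.9396


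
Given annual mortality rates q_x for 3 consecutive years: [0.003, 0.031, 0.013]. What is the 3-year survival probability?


p_k = 1 - q_k for each year
Survival = product of (1 - q_k)
= 0.997 * 0.969 * 0.987
= 0.9535


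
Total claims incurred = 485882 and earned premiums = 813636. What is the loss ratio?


Loss ratio = claims / premiums
= 485882 / 813636
= 0.5972


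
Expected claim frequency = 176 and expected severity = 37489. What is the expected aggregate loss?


E[S] = E[N] * E[X]
= 176 * 37489
= 6.5981e+06


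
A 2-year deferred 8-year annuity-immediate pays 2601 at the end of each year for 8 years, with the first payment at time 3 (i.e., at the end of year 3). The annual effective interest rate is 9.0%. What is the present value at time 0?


PV at time 2 of the 8-year annuity-immediate:
a_n = 2601 * (1-(1+0.09)^(-8))/0.09 = 14396.0645
Discount back 2 years to time 0:
PV = 14396.0645 * (1+0.09)^(-2)
= 14396.0645 * 0.84168
= 12116.8795


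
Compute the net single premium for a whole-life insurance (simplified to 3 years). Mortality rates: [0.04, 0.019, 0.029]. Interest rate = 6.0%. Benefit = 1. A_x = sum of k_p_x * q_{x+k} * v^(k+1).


v = 0.943396
Year 0: k_p_x=1.0, q=0.04, term=0.037736
Year 1: k_p_x=0.96, q=0.019, term=0.016234
Year 2: k_p_x=0.94176, q=0.029, term=0.022931
A_x = 0.0769


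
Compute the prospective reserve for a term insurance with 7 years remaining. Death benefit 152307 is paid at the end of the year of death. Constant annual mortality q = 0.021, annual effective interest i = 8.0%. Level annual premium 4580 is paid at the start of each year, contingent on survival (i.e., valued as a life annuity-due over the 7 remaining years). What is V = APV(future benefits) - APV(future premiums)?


v = 1/(1+i) = 0.925926
APV(future benefits) per unit = sum_{k=0}^{6} k_p_x * q * v^(k+1) = 0.10335
APV(future benefits) = 152307 * 0.10335 = 15740.9256
Life annuity-due factor ä_{x:7} = sum_{k=0}^{6} k_p_x * v^k = 5.315142
APV(future premiums) = 4580 * 5.315142 = 24343.3499
V = 15740.9256 - 24343.3499
= -8602.4243


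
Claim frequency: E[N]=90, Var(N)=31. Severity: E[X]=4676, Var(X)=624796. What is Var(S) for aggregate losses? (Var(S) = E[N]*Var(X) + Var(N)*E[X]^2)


Var(S) = E[N]*Var(X) + Var(N)*E[X]^2
= 90*624796 + 31*4676^2
= 56231640 + 677814256
= 7.3405e+08


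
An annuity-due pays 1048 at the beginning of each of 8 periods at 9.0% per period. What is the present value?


PV_due = PMT * (1-(1+i)^(-n))/i * (1+i)
PV_immediate = 5800.4904
PV_due = 5800.4904 * 1.09
= 6322.5346


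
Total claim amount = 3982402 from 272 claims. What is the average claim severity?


severity = total / number
= 3982402 / 272
= 14641.1838


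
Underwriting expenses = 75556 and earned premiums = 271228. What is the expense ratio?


Expense ratio = expenses / premiums
= 75556 / 271228
= 0.2786


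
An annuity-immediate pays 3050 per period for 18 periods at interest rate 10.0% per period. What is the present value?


PV = PMT * (1 - (1+i)^(-n)) / i
= 3050 * (1 - (1+0.1)^(-18)) / 0.1
= 3050 * (1 - 0.179859) / 0.1
= 3050 * 8.201412
= 25014.3069


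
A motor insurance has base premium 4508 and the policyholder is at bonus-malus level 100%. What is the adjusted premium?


adjusted = base * BM_level / 100
= 4508 * 100 / 100
= 4508 * 1.0
= 4508.0


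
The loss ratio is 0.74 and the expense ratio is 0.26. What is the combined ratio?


Combined ratio = loss ratio + expense ratio
= 0.74 + 0.26
= 1.0


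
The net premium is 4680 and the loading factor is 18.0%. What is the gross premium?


Gross = net * (1 + loading)
= 4680 * (1 + 0.18)
= 4680 * 1.18
= 5522.4


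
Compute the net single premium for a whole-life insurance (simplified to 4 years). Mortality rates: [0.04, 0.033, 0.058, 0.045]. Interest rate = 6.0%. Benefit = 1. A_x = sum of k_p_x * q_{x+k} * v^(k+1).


v = 0.943396
Year 0: k_p_x=1.0, q=0.04, term=0.037736
Year 1: k_p_x=0.96, q=0.033, term=0.028195
Year 2: k_p_x=0.92832, q=0.058, term=0.045207
Year 3: k_p_x=0.874477, q=0.045, term=0.03117
A_x = 0.1423


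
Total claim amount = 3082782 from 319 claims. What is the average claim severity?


severity = total / number
= 3082782 / 319
= 9663.8934


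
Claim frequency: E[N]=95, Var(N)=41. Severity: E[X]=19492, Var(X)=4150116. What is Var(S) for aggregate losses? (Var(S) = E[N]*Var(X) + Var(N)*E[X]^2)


Var(S) = E[N]*Var(X) + Var(N)*E[X]^2
= 95*4150116 + 41*19492^2
= 394261020 + 15577460624
= 1.5972e+10


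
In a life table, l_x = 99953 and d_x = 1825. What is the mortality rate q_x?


q_x = d_x / l_x
= 1825 / 99953
= 0.0183


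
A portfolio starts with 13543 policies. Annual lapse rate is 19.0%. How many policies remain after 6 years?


remaining = initial * (1 - lapse)^years
= 13543 * (1 - 0.19)^6
= 13543 * 0.28243
= 3824.9432


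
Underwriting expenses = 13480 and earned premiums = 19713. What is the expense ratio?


Expense ratio = expenses / premiums
= 13480 / 19713
= 0.6838


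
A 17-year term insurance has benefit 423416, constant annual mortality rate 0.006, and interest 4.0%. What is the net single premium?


NSP = benefit * sum_{k=0}^{n-1} k_p_x * q * v^(k+1)
With constant q=0.006, v=0.961538
Sum = 0.069985
NSP = 423416 * 0.069985
= 29632.7427


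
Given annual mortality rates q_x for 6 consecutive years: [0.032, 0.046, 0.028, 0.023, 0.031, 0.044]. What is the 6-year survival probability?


p_k = 1 - q_k for each year
Survival = product of (1 - q_k)
= 0.968 * 0.954 * 0.972 * 0.977 * 0.969 * 0.956
= 0.8124


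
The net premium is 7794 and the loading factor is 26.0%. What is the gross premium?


Gross = net * (1 + loading)
= 7794 * (1 + 0.26)
= 7794 * 1.26
= 9820.44


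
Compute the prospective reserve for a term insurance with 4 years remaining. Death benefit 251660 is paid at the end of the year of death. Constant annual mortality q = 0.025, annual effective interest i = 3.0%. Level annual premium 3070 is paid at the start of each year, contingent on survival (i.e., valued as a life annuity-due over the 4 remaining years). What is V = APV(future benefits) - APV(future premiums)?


v = 1/(1+i) = 0.970874
APV(future benefits) per unit = sum_{k=0}^{3} k_p_x * q * v^(k+1) = 0.089584
APV(future benefits) = 251660 * 0.089584 = 22544.7339
Life annuity-due factor ä_{x:4} = sum_{k=0}^{3} k_p_x * v^k = 3.690865
APV(future premiums) = 3070 * 3.690865 = 11330.9549
V = 22544.7339 - 11330.9549
= 11213.779


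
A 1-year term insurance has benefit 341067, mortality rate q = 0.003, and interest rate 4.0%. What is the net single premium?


NSP = benefit * q * v
v = 1/(1+i) = 0.961538
NSP = 341067 * 0.003 * 0.961538
= 983.8471


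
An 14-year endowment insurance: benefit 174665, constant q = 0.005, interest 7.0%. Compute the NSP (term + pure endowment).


Term component = 7434.5003
Pure endowment = 14_p_x * v^14 * benefit = 0.93223 * 0.387817 * 174665 = 63147.4956
NSP = 70581.9959


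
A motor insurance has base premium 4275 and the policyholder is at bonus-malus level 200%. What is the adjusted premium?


adjusted = base * BM_level / 100
= 4275 * 200 / 100
= 4275 * 2.0
= 8550.0


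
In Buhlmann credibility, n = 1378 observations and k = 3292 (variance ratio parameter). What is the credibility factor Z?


Z = n / (n + k)
= 1378 / (1378 + 3292)
= 1378 / 4670
= 0.2951


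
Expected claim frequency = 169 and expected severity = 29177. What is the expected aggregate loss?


E[S] = E[N] * E[X]
= 169 * 29177
= 4.9309e+06


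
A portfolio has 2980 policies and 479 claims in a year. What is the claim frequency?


frequency = claims / policies
= 479 / 2980
= 0.1607


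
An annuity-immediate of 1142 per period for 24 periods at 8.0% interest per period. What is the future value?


FV = PMT * ((1+i)^n - 1) / i
= 1142 * ((1.08)^24 - 1) / 0.08
= 1142 * (6.341181 - 1) / 0.08
= 76245.355


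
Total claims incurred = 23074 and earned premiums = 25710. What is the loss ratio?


Loss ratio = claims / premiums
= 23074 / 25710
= 0.8975


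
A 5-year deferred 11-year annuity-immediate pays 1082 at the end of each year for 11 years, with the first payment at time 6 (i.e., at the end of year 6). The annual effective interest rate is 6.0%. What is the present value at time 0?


PV at time 5 of the 11-year annuity-immediate:
a_n = 1082 * (1-(1+0.06)^(-11))/0.06 = 8533.5983
Discount back 5 years to time 0:
PV = 8533.5983 * (1+0.06)^(-5)
= 8533.5983 * 0.747258
= 6376.8011


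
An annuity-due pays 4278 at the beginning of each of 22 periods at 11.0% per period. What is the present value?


PV_due = PMT * (1-(1+i)^(-n))/i * (1+i)
PV_immediate = 34975.8118
PV_due = 34975.8118 * 1.11
= 38823.1511


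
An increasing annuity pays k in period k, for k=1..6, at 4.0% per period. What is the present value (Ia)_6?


(Ia)_n = sum_{k=1}^{n} k * v^k, v = 1/(1+i)
v = 0.961538
Sum computed term by term:
(Ia)_6 = 17.7484


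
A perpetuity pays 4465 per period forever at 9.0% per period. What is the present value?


PV = PMT / i
= 4465 / 0.09
= 49611.1111


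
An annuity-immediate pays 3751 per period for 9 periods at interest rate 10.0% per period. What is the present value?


PV = PMT * (1 - (1+i)^(-n)) / i
= 3751 * (1 - (1+0.1)^(-9)) / 0.1
= 3751 * (1 - 0.424098) / 0.1
= 3751 * 5.759024
= 21602.0983


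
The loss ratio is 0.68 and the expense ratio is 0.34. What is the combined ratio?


Combined ratio = loss ratio + expense ratio
= 0.68 + 0.34
= 1.02


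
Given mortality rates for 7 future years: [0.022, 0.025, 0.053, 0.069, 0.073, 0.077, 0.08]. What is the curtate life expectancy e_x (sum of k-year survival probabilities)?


e_x = sum_{k=1}^{n} k_p_x
k_p_x values:
  1_p_x = 0.978
  2_p_x = 0.95355
  3_p_x = 0.903012
  4_p_x = 0.840704
  5_p_x = 0.779333
  6_p_x = 0.719324
  7_p_x = 0.661778
e_x = 5.8357


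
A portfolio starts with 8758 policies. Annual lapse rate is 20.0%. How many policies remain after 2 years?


remaining = initial * (1 - lapse)^years
= 8758 * (1 - 0.2)^2
= 8758 * 0.64
= 5605.12


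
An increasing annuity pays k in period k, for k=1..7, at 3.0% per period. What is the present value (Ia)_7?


(Ia)_n = sum_{k=1}^{n} k * v^k, v = 1/(1+i)
v = 0.970874
Sum computed term by term:
(Ia)_7 = 24.185


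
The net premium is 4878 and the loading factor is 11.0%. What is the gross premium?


Gross = net * (1 + loading)
= 4878 * (1 + 0.11)
= 4878 * 1.11
= 5414.58


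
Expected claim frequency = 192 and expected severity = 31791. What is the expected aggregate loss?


E[S] = E[N] * E[X]
= 192 * 31791
= 6.1039e+06


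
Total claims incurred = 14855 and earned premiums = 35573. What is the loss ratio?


Loss ratio = claims / premiums
= 14855 / 35573
= 0.4176


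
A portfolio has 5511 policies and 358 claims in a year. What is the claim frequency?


frequency = claims / policies
= 358 / 5511
= 0.065


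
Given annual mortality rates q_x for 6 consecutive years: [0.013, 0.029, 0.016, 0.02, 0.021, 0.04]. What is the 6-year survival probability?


p_k = 1 - q_k for each year
Survival = product of (1 - q_k)
= 0.987 * 0.971 * 0.984 * 0.98 * 0.979 * 0.96
= 0.8686


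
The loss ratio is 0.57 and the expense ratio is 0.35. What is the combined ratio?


Combined ratio = loss ratio + expense ratio
= 0.57 + 0.35
= 0.92


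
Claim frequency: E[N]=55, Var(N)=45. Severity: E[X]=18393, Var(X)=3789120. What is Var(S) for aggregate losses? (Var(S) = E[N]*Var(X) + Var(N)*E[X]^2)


Var(S) = E[N]*Var(X) + Var(N)*E[X]^2
= 55*3789120 + 45*18393^2
= 208401600 + 15223610205
= 1.5432e+10


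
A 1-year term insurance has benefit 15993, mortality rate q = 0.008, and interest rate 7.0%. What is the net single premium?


NSP = benefit * q * v
v = 1/(1+i) = 0.934579
NSP = 15993 * 0.008 * 0.934579
= 119.5738


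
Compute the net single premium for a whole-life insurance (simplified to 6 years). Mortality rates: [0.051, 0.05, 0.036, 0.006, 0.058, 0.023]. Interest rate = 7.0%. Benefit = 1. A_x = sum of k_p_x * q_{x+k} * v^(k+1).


v = 0.934579
Year 0: k_p_x=1.0, q=0.051, term=0.047664
Year 1: k_p_x=0.949, q=0.05, term=0.041445
Year 2: k_p_x=0.90155, q=0.036, term=0.026494
Year 3: k_p_x=0.869094, q=0.006, term=0.003978
Year 4: k_p_x=0.86388, q=0.058, term=0.035724
Year 5: k_p_x=0.813775, q=0.023, term=0.012472
A_x = 0.1678


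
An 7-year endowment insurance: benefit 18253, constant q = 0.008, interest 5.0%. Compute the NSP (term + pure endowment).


Term component = 826.2297
Pure endowment = 7_p_x * v^7 * benefit = 0.945326 * 0.710681 * 18253 = 12262.8345
NSP = 13089.0642


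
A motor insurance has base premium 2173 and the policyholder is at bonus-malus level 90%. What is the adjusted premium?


adjusted = base * BM_level / 100
= 2173 * 90 / 100
= 2173 * 0.9
= 1955.7


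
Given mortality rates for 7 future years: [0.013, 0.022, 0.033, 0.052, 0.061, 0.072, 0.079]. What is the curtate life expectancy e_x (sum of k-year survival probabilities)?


e_x = sum_{k=1}^{n} k_p_x
k_p_x values:
  1_p_x = 0.987
  2_p_x = 0.965286
  3_p_x = 0.933432
  4_p_x = 0.884893
  5_p_x = 0.830915
  6_p_x = 0.771089
  7_p_x = 0.710173
e_x = 6.0828


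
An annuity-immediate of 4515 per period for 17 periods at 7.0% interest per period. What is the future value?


FV = PMT * ((1+i)^n - 1) / i
= 4515 * ((1.07)^17 - 1) / 0.07
= 4515 * (3.158815 - 1) / 0.07
= 139243.5811


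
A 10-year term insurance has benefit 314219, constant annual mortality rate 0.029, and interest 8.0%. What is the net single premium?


NSP = benefit * sum_{k=0}^{n-1} k_p_x * q * v^(k+1)
With constant q=0.029, v=0.925926
Sum = 0.174237
NSP = 314219 * 0.174237
= 54748.6956


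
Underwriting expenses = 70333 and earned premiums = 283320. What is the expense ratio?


Expense ratio = expenses / premiums
= 70333 / 283320
= 0.2482


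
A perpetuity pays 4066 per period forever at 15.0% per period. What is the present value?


PV = PMT / i
= 4066 / 0.15
= 27106.6667


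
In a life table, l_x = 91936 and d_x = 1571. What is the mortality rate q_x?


q_x = d_x / l_x
= 1571 / 91936
= 0.0171


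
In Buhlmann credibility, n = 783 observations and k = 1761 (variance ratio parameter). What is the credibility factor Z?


Z = n / (n + k)
= 783 / (783 + 1761)
= 783 / 2544
= 0.3078


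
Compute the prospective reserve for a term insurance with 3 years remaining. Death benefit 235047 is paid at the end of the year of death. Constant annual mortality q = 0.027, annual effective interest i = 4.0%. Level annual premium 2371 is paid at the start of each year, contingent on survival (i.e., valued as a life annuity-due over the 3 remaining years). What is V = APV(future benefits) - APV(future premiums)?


v = 1/(1+i) = 0.961538
APV(future benefits) per unit = sum_{k=0}^{2} k_p_x * q * v^(k+1) = 0.072975
APV(future benefits) = 235047 * 0.072975 = 17152.5073
Life annuity-due factor ä_{x:3} = sum_{k=0}^{2} k_p_x * v^k = 2.810881
APV(future premiums) = 2371 * 2.810881 = 6664.5991
V = 17152.5073 - 6664.5991
= 10487.9082


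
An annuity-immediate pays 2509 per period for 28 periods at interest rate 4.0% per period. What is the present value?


PV = PMT * (1 - (1+i)^(-n)) / i
= 2509 * (1 - (1+0.04)^(-28)) / 0.04
= 2509 * (1 - 0.333477) / 0.04
= 2509 * 16.663063
= 41807.6256


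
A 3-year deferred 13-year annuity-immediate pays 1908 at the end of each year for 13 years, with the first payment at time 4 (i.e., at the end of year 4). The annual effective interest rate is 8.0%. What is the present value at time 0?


PV at time 3 of the 13-year annuity-immediate:
a_n = 1908 * (1-(1+0.08)^(-13))/0.08 = 15080.4045
Discount back 3 years to time 0:
PV = 15080.4045 * (1+0.08)^(-3)
= 15080.4045 * 0.793832
= 11971.3113


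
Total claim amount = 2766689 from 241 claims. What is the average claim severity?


severity = total / number
= 2766689 / 241
= 11480.0373


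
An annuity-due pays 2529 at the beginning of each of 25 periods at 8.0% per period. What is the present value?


PV_due = PMT * (1-(1+i)^(-n))/i * (1+i)
PV_immediate = 26996.509
PV_due = 26996.509 * 1.08
= 29156.2297


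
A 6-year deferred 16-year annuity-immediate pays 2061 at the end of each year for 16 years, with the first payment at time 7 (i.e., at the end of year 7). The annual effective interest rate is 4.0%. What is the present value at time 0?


PV at time 6 of the 16-year annuity-immediate:
a_n = 2061 * (1-(1+0.04)^(-16))/0.04 = 24015.3812
Discount back 6 years to time 0:
PV = 24015.3812 * (1+0.04)^(-6)
= 24015.3812 * 0.790315
= 18979.7046


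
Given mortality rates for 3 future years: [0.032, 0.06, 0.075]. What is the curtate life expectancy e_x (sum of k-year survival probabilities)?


e_x = sum_{k=1}^{n} k_p_x
k_p_x values:
  1_p_x = 0.968
  2_p_x = 0.90992
  3_p_x = 0.841676
e_x = 2.7196


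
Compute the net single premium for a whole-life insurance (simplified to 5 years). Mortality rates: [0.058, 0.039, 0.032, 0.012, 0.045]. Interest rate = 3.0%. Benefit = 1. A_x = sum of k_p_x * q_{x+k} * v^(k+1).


v = 0.970874
Year 0: k_p_x=1.0, q=0.058, term=0.056311
Year 1: k_p_x=0.942, q=0.039, term=0.034629
Year 2: k_p_x=0.905262, q=0.032, term=0.02651
Year 3: k_p_x=0.876294, q=0.012, term=0.009343
Year 4: k_p_x=0.865778, q=0.045, term=0.033607
A_x = 0.1604


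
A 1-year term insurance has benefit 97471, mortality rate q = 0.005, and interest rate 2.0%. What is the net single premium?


NSP = benefit * q * v
v = 1/(1+i) = 0.980392
NSP = 97471 * 0.005 * 0.980392
= 477.799


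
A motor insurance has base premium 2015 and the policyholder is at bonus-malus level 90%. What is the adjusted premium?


adjusted = base * BM_level / 100
= 2015 * 90 / 100
= 2015 * 0.9
= 1813.5


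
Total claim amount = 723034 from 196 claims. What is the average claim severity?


severity = total / number
= 723034 / 196
= 3688.949


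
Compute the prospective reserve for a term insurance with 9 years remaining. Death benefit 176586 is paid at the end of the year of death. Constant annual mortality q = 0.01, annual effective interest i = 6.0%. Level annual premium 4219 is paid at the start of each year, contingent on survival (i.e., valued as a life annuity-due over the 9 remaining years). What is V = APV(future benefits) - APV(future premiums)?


v = 1/(1+i) = 0.943396
APV(future benefits) per unit = sum_{k=0}^{8} k_p_x * q * v^(k+1) = 0.065613
APV(future benefits) = 176586 * 0.065613 = 11586.3257
Life annuity-due factor ä_{x:9} = sum_{k=0}^{8} k_p_x * v^k = 6.954971
APV(future premiums) = 4219 * 6.954971 = 29343.0231
V = 11586.3257 - 29343.0231
= -17756.6974


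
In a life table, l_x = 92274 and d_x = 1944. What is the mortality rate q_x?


q_x = d_x / l_x
= 1944 / 92274
= 0.0211


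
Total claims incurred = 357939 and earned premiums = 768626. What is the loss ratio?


Loss ratio = claims / premiums
= 357939 / 768626
= 0.4657


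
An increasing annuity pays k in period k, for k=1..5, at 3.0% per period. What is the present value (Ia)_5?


(Ia)_n = sum_{k=1}^{n} k * v^k, v = 1/(1+i)
v = 0.970874
Sum computed term by term:
(Ia)_5 = 13.4685


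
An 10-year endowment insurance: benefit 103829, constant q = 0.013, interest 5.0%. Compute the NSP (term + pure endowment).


Term component = 9885.1858
Pure endowment = 10_p_x * v^10 * benefit = 0.877347 * 0.613913 * 103829 = 55923.8687
NSP = 65809.0545


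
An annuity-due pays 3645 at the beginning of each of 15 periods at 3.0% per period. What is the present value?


PV_due = PMT * (1-(1+i)^(-n))/i * (1+i)
PV_immediate = 43513.7734
PV_due = 43513.7734 * 1.03
= 44819.1866


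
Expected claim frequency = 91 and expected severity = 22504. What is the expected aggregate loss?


E[S] = E[N] * E[X]
= 91 * 22504
= 2.0479e+06


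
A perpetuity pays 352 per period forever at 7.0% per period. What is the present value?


PV = PMT / i
= 352 / 0.07
= 5028.5714


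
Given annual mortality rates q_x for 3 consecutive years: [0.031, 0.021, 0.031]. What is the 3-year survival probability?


p_k = 1 - q_k for each year
Survival = product of (1 - q_k)
= 0.969 * 0.979 * 0.969
= 0.9192


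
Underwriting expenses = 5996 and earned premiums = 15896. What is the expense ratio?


Expense ratio = expenses / premiums
= 5996 / 15896
= 0.3772


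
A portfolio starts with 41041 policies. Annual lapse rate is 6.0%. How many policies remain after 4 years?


remaining = initial * (1 - lapse)^years
= 41041 * (1 - 0.06)^4
= 41041 * 0.780749
= 32042.7181


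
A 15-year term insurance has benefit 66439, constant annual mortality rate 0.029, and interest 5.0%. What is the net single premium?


NSP = benefit * sum_{k=0}^{n-1} k_p_x * q * v^(k+1)
With constant q=0.029, v=0.952381
Sum = 0.25353
NSP = 66439 * 0.25353
= 16844.283


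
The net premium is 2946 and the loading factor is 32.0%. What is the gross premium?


Gross = net * (1 + loading)
= 2946 * (1 + 0.32)
= 2946 * 1.32
= 3888.72


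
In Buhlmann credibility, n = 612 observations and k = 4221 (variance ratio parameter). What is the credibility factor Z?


Z = n / (n + k)
= 612 / (612 + 4221)
= 612 / 4833
= 0.1266


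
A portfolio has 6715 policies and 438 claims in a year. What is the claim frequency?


frequency = claims / policies
= 438 / 6715
= 0.0652


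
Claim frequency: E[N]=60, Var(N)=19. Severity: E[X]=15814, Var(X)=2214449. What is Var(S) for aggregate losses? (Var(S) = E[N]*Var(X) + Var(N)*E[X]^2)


Var(S) = E[N]*Var(X) + Var(N)*E[X]^2
= 60*2214449 + 19*15814^2
= 132866940 + 4751569324
= 4.8844e+09


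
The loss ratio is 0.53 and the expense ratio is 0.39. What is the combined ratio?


Combined ratio = loss ratio + expense ratio
= 0.53 + 0.39
= 0.92


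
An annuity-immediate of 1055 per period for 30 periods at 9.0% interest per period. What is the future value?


FV = PMT * ((1+i)^n - 1) / i
= 1055 * ((1.09)^30 - 1) / 0.09
= 1055 * (13.267678 - 1) / 0.09
= 143804.4532


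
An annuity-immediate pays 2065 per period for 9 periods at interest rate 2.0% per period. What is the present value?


PV = PMT * (1 - (1+i)^(-n)) / i
= 2065 * (1 - (1+0.02)^(-9)) / 0.02
= 2065 * (1 - 0.836755) / 0.02
= 2065 * 8.162237
= 16855.0188


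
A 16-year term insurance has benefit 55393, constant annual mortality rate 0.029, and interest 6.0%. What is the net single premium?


NSP = benefit * sum_{k=0}^{n-1} k_p_x * q * v^(k+1)
With constant q=0.029, v=0.943396
Sum = 0.245745
NSP = 55393 * 0.245745
= 13612.5344


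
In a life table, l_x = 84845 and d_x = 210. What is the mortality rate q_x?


q_x = d_x / l_x
= 210 / 84845
= 0.0025


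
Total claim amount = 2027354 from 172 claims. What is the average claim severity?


severity = total / number
= 2027354 / 172
= 11786.9419


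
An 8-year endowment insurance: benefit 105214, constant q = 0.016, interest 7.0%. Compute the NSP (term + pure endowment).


Term component = 9561.204
Pure endowment = 8_p_x * v^8 * benefit = 0.878943 * 0.582009 * 105214 = 53822.5287
NSP = 63383.7326


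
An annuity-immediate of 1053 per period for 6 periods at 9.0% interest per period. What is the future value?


FV = PMT * ((1+i)^n - 1) / i
= 1053 * ((1.09)^6 - 1) / 0.09
= 1053 * (1.6771 - 1) / 0.09
= 7922.0713


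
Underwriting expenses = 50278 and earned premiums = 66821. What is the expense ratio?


Expense ratio = expenses / premiums
= 50278 / 66821
= 0.7524
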